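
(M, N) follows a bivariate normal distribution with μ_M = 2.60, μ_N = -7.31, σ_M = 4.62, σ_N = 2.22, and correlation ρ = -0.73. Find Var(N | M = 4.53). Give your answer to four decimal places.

The conditional variance in a bivariate normal is σ_N²(1 − ρ²), independent of x.
Var(N | M=4.53) = (2.22)²·(1 − (-0.73)²) = 4.9284·0.4671 = 2.3021.

2.3021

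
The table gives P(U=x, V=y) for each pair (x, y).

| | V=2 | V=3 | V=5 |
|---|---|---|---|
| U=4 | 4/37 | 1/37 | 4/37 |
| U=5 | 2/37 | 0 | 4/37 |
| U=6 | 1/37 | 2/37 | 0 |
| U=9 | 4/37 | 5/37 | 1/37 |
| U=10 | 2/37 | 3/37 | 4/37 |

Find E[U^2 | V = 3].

P(V = 3) = 11/37.
Σ U^2·P over the event = 16·(1/37) + 36·(2/37) + 81·(5/37) + 100·(3/37) = 793/37.
E[U^2 | V = 3] = (793/37) / (11/37) = 793/11.

793/11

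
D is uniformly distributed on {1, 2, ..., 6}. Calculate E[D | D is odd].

3

Given D is odd, D is equally likely to be any of {1, 3, 5}.
E[D | D is odd] = (1 + 3 + 5) / 3 = 3.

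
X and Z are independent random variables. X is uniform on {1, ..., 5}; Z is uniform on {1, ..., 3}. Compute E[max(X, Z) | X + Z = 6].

Outcomes with X + Z = 6: (3,3), (4,2), (5,1), each with probability 1/15.
E[max(X, Z) | X + Z = 6] = (3 + 4 + 5) / 3 = 4.

4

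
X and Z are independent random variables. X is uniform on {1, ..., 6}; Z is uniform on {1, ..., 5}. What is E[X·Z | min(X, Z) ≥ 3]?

P(min(X, Z) ≥ 3) = 2/5.
Summing XZ·P(x,y) over outcomes with min(X, Z) ≥ 3 gives 36/5.
E[X·Z | min(X, Z) ≥ 3] = (36/5) / (2/5) = 18.

18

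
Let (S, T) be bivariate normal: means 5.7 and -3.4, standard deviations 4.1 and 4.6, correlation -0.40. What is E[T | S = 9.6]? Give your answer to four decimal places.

The regression of T on S has slope ρ·σ_T/σ_S and passes through (μ_S, μ_T).
E[T | S=9.6] = -3.4 + (-0.40)·(4.6/4.1)·(9.6 − (5.7)) = -3.4 + (-0.44878)·(3.9) = -5.1502.

-5.1502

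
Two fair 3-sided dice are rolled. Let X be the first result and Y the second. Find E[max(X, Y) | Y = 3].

3

Outcomes with Y = 3: (1,3), (2,3), (3,3), each with probability 1/9.
E[max(X, Y) | Y = 3] = (3 + 3 + 3) / 3 = 3.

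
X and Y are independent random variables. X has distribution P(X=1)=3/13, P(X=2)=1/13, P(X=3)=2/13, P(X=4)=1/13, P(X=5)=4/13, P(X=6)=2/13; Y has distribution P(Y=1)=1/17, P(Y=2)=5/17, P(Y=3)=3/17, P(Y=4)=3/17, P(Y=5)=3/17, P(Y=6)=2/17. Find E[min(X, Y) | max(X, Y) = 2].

26/21

P(max(X, Y) = 2) = 21/221.
Summing min(X,Y)·P(x,y) over outcomes with max(X, Y) = 2 gives 2/17.
E[min(X, Y) | max(X, Y) = 2] = (2/17) / (21/221) = 26/21.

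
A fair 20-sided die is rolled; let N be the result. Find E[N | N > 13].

Given N > 13, N is equally likely to be any of {14, 15, 16, 17, 18, 19, 20}.
E[N | N > 13] = (14 + 15 + 16 + 17 + 18 + 19 + 20) / 7 = 17.

17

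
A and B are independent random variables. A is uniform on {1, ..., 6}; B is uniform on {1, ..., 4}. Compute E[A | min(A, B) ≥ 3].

Outcomes with min(A, B) ≥ 3: (3,3), (3,4), (4,3), (4,4), (5,3), (5,4), (6,3), (6,4), each with probability 1/24.
E[A | min(A, B) ≥ 3] = (3 + 3 + 4 + 4 + 5 + 5 + 6 + 6) / 8 = 9/2.

9/2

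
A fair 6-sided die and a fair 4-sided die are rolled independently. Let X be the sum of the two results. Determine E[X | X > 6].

8

P(X > 6) = 5/12.
Σ over the event: 7·1/6 + 8·1/8 + 9·1/12 + 10·1/24 = 10/3.
E[X | X > 6] = (10/3) / (5/12) = 8.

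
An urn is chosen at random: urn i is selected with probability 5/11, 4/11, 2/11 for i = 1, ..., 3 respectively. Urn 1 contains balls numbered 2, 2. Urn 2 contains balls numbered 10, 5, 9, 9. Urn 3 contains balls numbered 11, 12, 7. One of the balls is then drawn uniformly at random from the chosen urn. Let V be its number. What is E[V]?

E[V | urn 1] = (2+2)/2 = 2.
E[V | urn 2] = (10+5+9+9)/4 = 33/4.
E[V | urn 3] = (11+12+7)/3 = 10.
E[V] = (5/11)·(2) + (4/11)·(33/4) + (2/11)·(10) = 63/11.

63/11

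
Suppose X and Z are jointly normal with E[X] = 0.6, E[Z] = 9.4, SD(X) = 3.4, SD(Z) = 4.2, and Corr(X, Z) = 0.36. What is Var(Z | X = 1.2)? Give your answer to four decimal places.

For a bivariate normal, Var(Z | X=x) = σ_Z²(1 − ρ²).
Var(Z | X=1.2) = (4.2)²·(1 − (0.36)²) = 17.64·0.8704 = 15.3539.

15.3539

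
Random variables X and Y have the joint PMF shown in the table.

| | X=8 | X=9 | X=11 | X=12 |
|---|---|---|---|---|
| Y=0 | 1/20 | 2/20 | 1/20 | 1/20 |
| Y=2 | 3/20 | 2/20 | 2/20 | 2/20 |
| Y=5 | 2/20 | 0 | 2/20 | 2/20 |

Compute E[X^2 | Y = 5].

P(Y = 5) = 3/10.
Σ X^2·P over the event = 64·(2/20) + 121·(2/20) + 144·(2/20) = 329/10.
E[X^2 | Y = 5] = (329/10) / (3/10) = 329/3.

329/3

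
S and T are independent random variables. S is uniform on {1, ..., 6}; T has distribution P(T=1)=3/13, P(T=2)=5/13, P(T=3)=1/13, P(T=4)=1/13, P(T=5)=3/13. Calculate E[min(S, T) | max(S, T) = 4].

2

P(max(S, T) = 4) = 1/6.
Summing min(S,T)·P(x,y) over outcomes with max(S, T) = 4 gives 1/3.
E[min(S, T) | max(S, T) = 4] = (1/3) / (1/6) = 2.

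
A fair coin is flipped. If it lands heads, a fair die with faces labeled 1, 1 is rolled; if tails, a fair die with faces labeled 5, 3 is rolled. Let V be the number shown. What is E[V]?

5/2

E[V | heads] = (1+1)/2 = 1.
E[V | tails] = (5+3)/2 = 4.
By the law of total expectation,
E[V] = (1/2)·(1) + (1/2)·(4) = 5/2.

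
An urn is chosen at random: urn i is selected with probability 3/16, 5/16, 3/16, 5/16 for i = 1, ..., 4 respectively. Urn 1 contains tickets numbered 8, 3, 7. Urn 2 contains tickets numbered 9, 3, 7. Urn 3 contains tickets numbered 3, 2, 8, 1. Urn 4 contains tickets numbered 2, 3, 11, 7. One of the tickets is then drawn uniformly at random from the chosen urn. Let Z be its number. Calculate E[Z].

1067/192

E[Z | urn 1] = (8+3+7)/3 = 6.
E[Z | urn 2] = (9+3+7)/3 = 19/3.
E[Z | urn 3] = (3+2+8+1)/4 = 7/2.
E[Z | urn 4] = (2+3+11+7)/4 = 23/4.
By the law of total expectation,
E[Z] = (3/16)·(6) + (5/16)·(19/3) + (3/16)·(7/2) + (5/16)·(23/4) = 1067/192.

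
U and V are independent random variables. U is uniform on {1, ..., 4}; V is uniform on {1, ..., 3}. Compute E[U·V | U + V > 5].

29/3

Outcomes with U + V > 5: (3,3), (4,2), (4,3), each with probability 1/12.
E[U·V | U + V > 5] = (9 + 8 + 12) / 3 = 29/3.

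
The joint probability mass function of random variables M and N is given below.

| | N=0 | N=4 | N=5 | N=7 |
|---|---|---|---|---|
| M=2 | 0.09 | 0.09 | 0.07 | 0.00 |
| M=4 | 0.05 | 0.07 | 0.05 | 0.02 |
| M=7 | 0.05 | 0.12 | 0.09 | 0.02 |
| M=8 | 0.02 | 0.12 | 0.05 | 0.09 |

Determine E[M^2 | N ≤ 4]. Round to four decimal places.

P(N ≤ 4) = 0.61.
Σ M^2·P over the event = 4·(0.09) + 4·(0.09) + 16·(0.05) + 16·(0.07) + 49·(0.05) + 49·(0.12) + 64·(0.02) + 64·(0.12) = 19.93.
E[M^2 | N ≤ 4] = (19.93) / (0.61) = 32.6721.

32.6721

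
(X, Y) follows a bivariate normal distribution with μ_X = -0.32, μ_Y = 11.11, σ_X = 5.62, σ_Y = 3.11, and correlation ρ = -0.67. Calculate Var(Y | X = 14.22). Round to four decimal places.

For a bivariate normal, Var(Y | X=x) = σ_Y²(1 − ρ²).
Var(Y | X=14.22) = (3.11)²·(1 − (-0.67)²) = 9.6721·0.5511 = 5.3303.

5.3303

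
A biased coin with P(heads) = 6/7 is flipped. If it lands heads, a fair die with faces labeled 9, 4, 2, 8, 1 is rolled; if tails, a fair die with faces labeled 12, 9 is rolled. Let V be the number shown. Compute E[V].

E[V | heads] = (9+4+2+8+1)/5 = 24/5.
E[V | tails] = (12+9)/2 = 21/2.
E[V] = (6/7)·(24/5) + (1/7)·(21/2) = 393/70.

393/70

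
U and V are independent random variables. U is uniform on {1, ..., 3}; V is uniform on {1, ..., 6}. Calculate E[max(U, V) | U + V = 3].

Outcomes with U + V = 3: (1,2), (2,1), each with probability 1/18.
E[max(U, V) | U + V = 3] = (2 + 2) / 2 = 2.

2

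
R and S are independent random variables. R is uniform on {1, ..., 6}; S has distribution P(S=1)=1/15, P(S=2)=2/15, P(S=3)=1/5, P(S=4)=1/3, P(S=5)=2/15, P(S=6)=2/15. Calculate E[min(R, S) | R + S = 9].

43/12

P(R + S = 9) = 2/15.
Summing min(R,S)·P(x,y) over outcomes with R + S = 9 gives 43/90.
E[min(R, S) | R + S = 9] = (43/90) / (2/15) = 43/12.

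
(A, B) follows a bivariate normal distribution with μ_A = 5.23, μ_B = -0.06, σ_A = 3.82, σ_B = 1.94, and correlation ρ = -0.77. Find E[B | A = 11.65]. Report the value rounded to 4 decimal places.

-2.5705

E[B | A=x] = μ_B + ρ(σ_B/σ_A)(x − μ_A) for jointly normal variables.
E[B | A=11.65] = -0.06 + (-0.77)·(1.94/3.82)·(11.65 − (5.23)) = -0.06 + (-0.39105)·(6.42) = -2.5705.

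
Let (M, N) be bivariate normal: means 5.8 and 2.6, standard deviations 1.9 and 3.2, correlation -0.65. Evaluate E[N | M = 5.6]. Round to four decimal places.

The regression of N on M has slope ρ·σ_N/σ_M and passes through (μ_M, μ_N).
E[N | M=5.6] = 2.6 + (-0.65)·(3.2/1.9)·(5.6 − (5.8)) = 2.6 + (-1.0947)·(-0.2) = 2.8189.

2.8189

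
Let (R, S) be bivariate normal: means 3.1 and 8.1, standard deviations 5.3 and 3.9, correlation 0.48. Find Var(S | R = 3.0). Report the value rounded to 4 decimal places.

11.7056

Var(S | R=x) = (1 − ρ²)·σ_S².
Var(S | R=3.0) = (3.9)²·(1 − (0.48)²) = 15.21·0.7696 = 11.7056.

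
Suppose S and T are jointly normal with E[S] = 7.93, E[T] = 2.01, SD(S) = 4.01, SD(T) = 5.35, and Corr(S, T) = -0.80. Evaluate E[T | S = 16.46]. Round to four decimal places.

E[T | S=x] = μ_T + ρ(σ_T/σ_S)(x − μ_S) for jointly normal variables.
E[T | S=16.46] = 2.01 + (-0.80)·(5.35/4.01)·(16.46 − (7.93)) = 2.01 + (-1.06733)·(8.53) = -7.0943.

-7.0943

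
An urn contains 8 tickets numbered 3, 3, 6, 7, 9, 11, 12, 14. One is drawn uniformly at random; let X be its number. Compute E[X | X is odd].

P(X is odd) = 5/8.
Σ over the event: 3·1/4 + 7·1/8 + 9·1/8 + 11·1/8 = 33/8.
E[X | X is odd] = (33/8) / (5/8) = 33/5.

33/5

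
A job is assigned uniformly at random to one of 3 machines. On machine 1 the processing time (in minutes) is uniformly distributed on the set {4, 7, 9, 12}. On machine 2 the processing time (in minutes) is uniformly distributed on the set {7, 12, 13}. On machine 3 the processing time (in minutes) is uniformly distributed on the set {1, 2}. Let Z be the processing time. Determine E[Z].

121/18

E[Z | machine 1] = (4+7+9+12)/4 = 8.
E[Z | machine 2] = (7+12+13)/3 = 32/3.
E[Z | machine 3] = (1+2)/2 = 3/2.
E[Z] = (1/3)·(8) + (1/3)·(32/3) + (1/3)·(3/2) = 121/18.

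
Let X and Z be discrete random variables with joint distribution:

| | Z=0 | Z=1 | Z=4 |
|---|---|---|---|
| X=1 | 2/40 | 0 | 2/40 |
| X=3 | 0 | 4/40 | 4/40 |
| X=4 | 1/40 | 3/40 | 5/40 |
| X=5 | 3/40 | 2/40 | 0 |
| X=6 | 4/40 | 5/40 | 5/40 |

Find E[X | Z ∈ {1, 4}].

P(Z ∈ {1, 4}) = 3/4.
Summing X·P(X=x,Z=y) over the conditioning event gives 16/5.
E[X | Z ∈ {1, 4}] = (16/5) / (3/4) = 64/15.

64/15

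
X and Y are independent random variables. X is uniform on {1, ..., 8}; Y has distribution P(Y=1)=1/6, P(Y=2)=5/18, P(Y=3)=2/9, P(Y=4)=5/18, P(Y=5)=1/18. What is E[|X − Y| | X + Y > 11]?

25/7

P(X + Y > 11) = 7/144.
Summing |X−Y|·P(x,y) over outcomes with X + Y > 11 gives 25/144.
E[|X − Y| | X + Y > 11] = (25/144) / (7/144) = 25/7.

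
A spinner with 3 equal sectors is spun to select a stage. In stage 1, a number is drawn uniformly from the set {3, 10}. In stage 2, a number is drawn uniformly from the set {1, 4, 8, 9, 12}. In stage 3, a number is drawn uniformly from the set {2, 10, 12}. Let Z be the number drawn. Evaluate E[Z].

E[Z | stage 1] = (3+10)/2 = 13/2.
E[Z | stage 2] = (1+4+8+9+12)/5 = 34/5.
E[Z | stage 3] = (2+10+12)/3 = 8.
E[Z] = (1/3)·(13/2) + (1/3)·(34/5) + (1/3)·(8) = 71/10.

71/10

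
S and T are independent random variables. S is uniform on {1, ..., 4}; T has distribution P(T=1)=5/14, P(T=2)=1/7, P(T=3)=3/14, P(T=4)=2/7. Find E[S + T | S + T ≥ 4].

P(S + T ≥ 4) = 11/14.
Summing (S+T)·P(x,y) over outcomes with S + T ≥ 4 gives 35/8.
E[S + T | S + T ≥ 4] = (35/8) / (11/14) = 245/44.

245/44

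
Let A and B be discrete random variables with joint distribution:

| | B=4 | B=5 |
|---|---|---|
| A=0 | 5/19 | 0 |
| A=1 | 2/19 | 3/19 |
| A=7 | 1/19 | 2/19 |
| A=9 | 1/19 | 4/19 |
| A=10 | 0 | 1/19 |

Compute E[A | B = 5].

P(B = 5) = 10/19.
Σ A·P over the event = 1·(3/19) + 7·(2/19) + 9·(4/19) + 10·(1/19) = 63/19.
E[A | B = 5] = (63/19) / (10/19) = 63/10.

63/10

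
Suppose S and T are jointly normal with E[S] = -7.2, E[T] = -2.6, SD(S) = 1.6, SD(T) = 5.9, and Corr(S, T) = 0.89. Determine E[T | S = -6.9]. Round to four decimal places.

-1.6154

E[T | S=x] = μ_T + ρ(σ_T/σ_S)(x − μ_S) for jointly normal variables.
E[T | S=-6.9] = -2.6 + (0.89)·(5.9/1.6)·(-6.9 − (-7.2)) = -2.6 + (3.2819)·(0.3) = -1.6154.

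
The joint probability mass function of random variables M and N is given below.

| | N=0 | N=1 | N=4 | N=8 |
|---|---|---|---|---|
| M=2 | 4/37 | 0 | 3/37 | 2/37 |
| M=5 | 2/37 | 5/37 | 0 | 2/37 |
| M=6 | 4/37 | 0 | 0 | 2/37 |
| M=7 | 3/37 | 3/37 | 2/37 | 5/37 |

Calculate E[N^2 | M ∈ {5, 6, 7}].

P(M ∈ {5, 6, 7}) = 28/37.
Summing N^2·P(M=x,N=y) over the conditioning event gives 616/37.
E[N^2 | M ∈ {5, 6, 7}] = (616/37) / (28/37) = 22.

22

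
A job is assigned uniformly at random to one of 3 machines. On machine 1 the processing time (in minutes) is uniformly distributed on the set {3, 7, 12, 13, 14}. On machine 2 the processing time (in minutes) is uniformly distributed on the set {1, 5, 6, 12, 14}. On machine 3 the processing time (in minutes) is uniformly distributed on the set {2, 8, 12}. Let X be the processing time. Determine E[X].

E[X | machine 1] = (3+7+12+13+14)/5 = 49/5.
E[X | machine 2] = (1+5+6+12+14)/5 = 38/5.
E[X | machine 3] = (2+8+12)/3 = 22/3.
E[X] = (1/3)·(49/5) + (1/3)·(38/5) + (1/3)·(22/3) = 371/45.

371/45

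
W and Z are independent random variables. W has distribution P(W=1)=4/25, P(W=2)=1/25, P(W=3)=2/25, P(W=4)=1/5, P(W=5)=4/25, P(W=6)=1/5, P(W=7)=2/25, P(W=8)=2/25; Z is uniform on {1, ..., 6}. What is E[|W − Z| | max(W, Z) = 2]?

5/6

P(max(W, Z) = 2) = 1/25.
Summing |W−Z|·P(x,y) over outcomes with max(W, Z) = 2 gives 1/30.
E[|W − Z| | max(W, Z) = 2] = (1/30) / (1/25) = 5/6.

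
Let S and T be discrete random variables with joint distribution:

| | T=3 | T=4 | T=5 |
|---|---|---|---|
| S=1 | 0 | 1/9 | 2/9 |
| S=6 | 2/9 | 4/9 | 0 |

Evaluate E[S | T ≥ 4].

P(T ≥ 4) = 7/9.
Σ S·P over the event = 1·(1/9) + 1·(2/9) + 6·(4/9) = 3.
E[S | T ≥ 4] = (3) / (7/9) = 27/7.

27/7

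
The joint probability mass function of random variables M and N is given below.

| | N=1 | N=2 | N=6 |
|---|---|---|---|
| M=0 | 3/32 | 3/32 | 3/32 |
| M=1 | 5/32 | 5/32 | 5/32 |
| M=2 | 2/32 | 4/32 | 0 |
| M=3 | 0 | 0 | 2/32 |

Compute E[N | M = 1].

3

P(M = 1) = 15/32.
Summing N·P(M=x,N=y) over the conditioning event gives 45/32.
E[N | M = 1] = (45/32) / (15/32) = 3.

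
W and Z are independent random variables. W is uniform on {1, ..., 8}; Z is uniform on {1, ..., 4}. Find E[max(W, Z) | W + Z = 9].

13/2

Outcomes with W + Z = 9: (5,4), (6,3), (7,2), (8,1), each with probability 1/32.
E[max(W, Z) | W + Z = 9] = (5 + 6 + 7 + 8) / 4 = 13/2.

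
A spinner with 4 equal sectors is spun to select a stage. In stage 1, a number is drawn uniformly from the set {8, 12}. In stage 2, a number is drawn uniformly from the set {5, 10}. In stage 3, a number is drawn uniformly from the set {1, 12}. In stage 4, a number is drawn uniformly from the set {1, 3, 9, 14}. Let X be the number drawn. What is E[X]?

123/16

E[X | stage 1] = (8+12)/2 = 10.
E[X | stage 2] = (5+10)/2 = 15/2.
E[X | stage 3] = (1+12)/2 = 13/2.
E[X | stage 4] = (1+3+9+14)/4 = 27/4.
E[X] = (1/4)·(10) + (1/4)·(15/2) + (1/4)·(13/2) + (1/4)·(27/4) = 123/16.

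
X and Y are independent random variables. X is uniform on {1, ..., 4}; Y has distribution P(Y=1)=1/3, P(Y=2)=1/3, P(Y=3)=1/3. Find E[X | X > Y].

10/3

P(X > Y) = 1/2.
Summing X·P(x,y) over outcomes with X > Y gives 5/3.
E[X | X > Y] = (5/3) / (1/2) = 10/3.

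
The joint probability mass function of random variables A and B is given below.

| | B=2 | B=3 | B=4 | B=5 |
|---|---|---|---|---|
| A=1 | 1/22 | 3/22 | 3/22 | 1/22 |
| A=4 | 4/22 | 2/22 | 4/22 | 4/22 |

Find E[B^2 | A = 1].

P(A = 1) = 4/11.
Σ B^2·P over the event = 4·(1/22) + 9·(3/22) + 16·(3/22) + 25·(1/22) = 52/11.
E[B^2 | A = 1] = (52/11) / (4/11) = 13.

13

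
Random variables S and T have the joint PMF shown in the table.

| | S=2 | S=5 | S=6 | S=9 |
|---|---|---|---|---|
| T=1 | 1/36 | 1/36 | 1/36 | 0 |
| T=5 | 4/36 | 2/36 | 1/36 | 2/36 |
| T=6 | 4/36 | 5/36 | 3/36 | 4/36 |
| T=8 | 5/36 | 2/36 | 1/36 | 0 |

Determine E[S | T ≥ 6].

P(T ≥ 6) = 2/3.
Summing S·P(S=x,T=y) over the conditioning event gives 113/36.
E[S | T ≥ 6] = (113/36) / (2/3) = 113/24.

113/24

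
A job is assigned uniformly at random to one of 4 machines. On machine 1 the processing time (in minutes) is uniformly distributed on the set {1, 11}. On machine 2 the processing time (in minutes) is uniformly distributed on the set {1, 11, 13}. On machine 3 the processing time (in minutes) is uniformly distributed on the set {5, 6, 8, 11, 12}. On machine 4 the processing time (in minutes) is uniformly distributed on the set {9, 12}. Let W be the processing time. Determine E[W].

997/120

E[W | machine 1] = (1+11)/2 = 6.
E[W | machine 2] = (1+11+13)/3 = 25/3.
E[W | machine 3] = (5+6+8+11+12)/5 = 42/5.
E[W | machine 4] = (9+12)/2 = 21/2.
By the law of total expectation,
E[W] = (1/4)·(6) + (1/4)·(25/3) + (1/4)·(42/5) + (1/4)·(21/2) = 997/120.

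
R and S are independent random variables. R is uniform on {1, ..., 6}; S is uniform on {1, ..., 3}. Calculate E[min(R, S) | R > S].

11/6

P(R > S) = 2/3.
Summing min(R,S)·P(x,y) over outcomes with R > S gives 11/9.
E[min(R, S) | R > S] = (11/9) / (2/3) = 11/6.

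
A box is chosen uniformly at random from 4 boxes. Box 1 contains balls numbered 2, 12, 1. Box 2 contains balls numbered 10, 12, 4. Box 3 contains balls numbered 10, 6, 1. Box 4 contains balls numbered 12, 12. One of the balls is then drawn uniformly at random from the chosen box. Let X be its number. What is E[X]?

47/6

E[X | box 1] = (2+12+1)/3 = 5.
E[X | box 2] = (10+12+4)/3 = 26/3.
E[X | box 3] = (10+6+1)/3 = 17/3.
E[X | box 4] = (12+12)/2 = 12.
E[X] = (1/4)·(5) + (1/4)·(26/3) + (1/4)·(17/3) + (1/4)·(12) = 47/6.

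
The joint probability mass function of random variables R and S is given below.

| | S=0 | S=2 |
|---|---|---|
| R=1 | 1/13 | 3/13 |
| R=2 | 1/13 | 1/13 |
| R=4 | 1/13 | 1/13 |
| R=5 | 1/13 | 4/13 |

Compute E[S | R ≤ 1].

3/2

P(R ≤ 1) = 4/13.
Σ S·P over the event = 0·(1/13) + 2·(3/13) = 6/13.
E[S | R ≤ 1] = (6/13) / (4/13) = 3/2.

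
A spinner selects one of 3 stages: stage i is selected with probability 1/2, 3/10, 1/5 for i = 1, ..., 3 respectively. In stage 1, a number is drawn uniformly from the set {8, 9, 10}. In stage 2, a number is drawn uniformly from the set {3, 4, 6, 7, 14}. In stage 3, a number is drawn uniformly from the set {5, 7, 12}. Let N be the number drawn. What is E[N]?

E[N | stage 1] = (8+9+10)/3 = 9.
E[N | stage 2] = (3+4+6+7+14)/5 = 34/5.
E[N | stage 3] = (5+7+12)/3 = 8.
E[N] = (1/2)·(9) + (3/10)·(34/5) + (1/5)·(8) = 407/50.

407/50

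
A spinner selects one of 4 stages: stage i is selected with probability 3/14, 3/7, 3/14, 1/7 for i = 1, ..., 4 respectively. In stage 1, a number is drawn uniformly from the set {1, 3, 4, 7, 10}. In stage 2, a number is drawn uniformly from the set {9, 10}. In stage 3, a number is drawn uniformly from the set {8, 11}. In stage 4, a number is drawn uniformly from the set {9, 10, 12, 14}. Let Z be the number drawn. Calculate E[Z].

123/14

E[Z | stage 1] = (1+3+4+7+10)/5 = 5.
E[Z | stage 2] = (9+10)/2 = 19/2.
E[Z | stage 3] = (8+11)/2 = 19/2.
E[Z | stage 4] = (9+10+12+14)/4 = 45/4.
E[Z] = (3/14)·(5) + (3/7)·(19/2) + (3/14)·(19/2) + (1/7)·(45/4) = 123/14.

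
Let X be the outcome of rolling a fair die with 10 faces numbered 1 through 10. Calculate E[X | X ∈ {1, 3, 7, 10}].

21/4

P(X ∈ {1, 3, 7, 10}) = 2/5.
Σ over the event: 1·1/10 + 3·1/10 + 7·1/10 + 10·1/10 = 21/10.
E[X | X ∈ {1, 3, 7, 10}] = (21/10) / (2/5) = 21/4.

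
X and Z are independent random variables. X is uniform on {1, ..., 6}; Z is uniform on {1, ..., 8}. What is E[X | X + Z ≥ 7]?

133/33

P(X + Z ≥ 7) = 11/16.
Summing X·P(x,y) over outcomes with X + Z ≥ 7 gives 133/48.
E[X | X + Z ≥ 7] = (133/48) / (11/16) = 133/33.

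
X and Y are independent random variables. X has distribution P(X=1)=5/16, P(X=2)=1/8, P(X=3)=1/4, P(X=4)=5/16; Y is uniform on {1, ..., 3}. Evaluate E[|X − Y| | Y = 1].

P(Y = 1) = 1/3.
Summing |X−Y|·P(x,y) over outcomes with Y = 1 gives 25/48.
E[|X − Y| | Y = 1] = (25/48) / (1/3) = 25/16.

25/16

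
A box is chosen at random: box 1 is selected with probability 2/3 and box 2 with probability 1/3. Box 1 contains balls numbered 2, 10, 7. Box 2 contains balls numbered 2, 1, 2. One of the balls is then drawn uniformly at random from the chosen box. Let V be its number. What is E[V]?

E[V | box 1] = (2+10+7)/3 = 19/3.
E[V | box 2] = (2+1+2)/3 = 5/3.
E[V] = (2/3)·(19/3) + (1/3)·(5/3) = 43/9.

43/9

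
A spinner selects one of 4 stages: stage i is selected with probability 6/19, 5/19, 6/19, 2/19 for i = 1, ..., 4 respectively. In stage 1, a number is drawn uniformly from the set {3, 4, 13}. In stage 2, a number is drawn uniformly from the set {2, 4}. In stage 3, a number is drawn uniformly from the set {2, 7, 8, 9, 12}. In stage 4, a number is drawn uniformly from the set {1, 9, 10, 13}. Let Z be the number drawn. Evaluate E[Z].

E[Z | stage 1] = (3+4+13)/3 = 20/3.
E[Z | stage 2] = (2+4)/2 = 3.
E[Z | stage 3] = (2+7+8+9+12)/5 = 38/5.
E[Z | stage 4] = (1+9+10+13)/4 = 33/4.
By the law of total expectation,
E[Z] = (6/19)·(20/3) + (5/19)·(3) + (6/19)·(38/5) + (2/19)·(33/4) = 1171/190.

1171/190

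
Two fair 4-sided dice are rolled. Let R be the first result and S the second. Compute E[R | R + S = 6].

Outcomes with R + S = 6: (2,4), (3,3), (4,2), each with probability 1/16.
E[R | R + S = 6] = (2 + 3 + 4) / 3 = 3.

3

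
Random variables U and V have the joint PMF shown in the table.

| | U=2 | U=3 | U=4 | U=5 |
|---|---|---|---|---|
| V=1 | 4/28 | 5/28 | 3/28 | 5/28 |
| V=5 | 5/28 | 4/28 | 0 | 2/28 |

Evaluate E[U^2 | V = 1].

234/17

P(V = 1) = 17/28.
Σ U^2·P over the event = 4·(4/28) + 9·(5/28) + 16·(3/28) + 25·(5/28) = 117/14.
E[U^2 | V = 1] = (117/14) / (17/28) = 234/17.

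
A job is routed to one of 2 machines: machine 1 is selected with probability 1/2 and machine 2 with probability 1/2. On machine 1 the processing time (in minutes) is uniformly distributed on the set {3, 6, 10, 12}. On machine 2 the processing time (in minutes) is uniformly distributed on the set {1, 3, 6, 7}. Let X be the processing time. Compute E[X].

E[X | machine 1] = (3+6+10+12)/4 = 31/4.
E[X | machine 2] = (1+3+6+7)/4 = 17/4.
E[X] = (1/2)·(31/4) + (1/2)·(17/4) = 6.

6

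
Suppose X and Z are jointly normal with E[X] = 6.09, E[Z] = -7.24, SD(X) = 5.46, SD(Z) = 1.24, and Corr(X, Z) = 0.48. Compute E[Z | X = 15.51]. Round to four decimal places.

The regression of Z on X has slope ρ·σ_Z/σ_X and passes through (μ_X, μ_Z).
E[Z | X=15.51] = -7.24 + (0.48)·(1.24/5.46)·(15.51 − (6.09)) = -7.24 + (0.10901)·(9.42) = -6.2131.

-6.2131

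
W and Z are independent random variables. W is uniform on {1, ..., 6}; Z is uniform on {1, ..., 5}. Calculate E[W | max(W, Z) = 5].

35/9

Outcomes with max(W, Z) = 5: (1,5), (2,5), (3,5), (4,5), (5,1), (5,2), (5,3), (5,4), (5,5), each with probability 1/30.
E[W | max(W, Z) = 5] = (1 + 2 + 3 + 4 + 5 + 5 + 5 + 5 + 5) / 9 = 35/9.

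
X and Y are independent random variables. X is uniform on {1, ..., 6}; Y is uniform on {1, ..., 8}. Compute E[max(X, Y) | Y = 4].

Outcomes with Y = 4: (1,4), (2,4), (3,4), (4,4), (5,4), (6,4), each with probability 1/48.
E[max(X, Y) | Y = 4] = (4 + 4 + 4 + 4 + 5 + 6) / 6 = 9/2.

9/2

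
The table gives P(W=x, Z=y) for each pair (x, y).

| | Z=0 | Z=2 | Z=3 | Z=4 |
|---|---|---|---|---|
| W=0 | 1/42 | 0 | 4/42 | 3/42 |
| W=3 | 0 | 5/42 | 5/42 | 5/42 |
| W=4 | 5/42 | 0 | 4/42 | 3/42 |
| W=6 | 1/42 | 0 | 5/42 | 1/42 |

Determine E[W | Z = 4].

11/4

P(Z = 4) = 2/7.
Σ W·P over the event = 0·(3/42) + 3·(5/42) + 4·(3/42) + 6·(1/42) = 11/14.
E[W | Z = 4] = (11/14) / (2/7) = 11/4.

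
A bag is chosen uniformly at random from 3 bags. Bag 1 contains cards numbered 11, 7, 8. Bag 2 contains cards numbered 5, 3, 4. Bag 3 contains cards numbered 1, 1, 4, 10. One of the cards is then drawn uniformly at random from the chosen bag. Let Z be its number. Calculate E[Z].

E[Z | bag 1] = (11+7+8)/3 = 26/3.
E[Z | bag 2] = (5+3+4)/3 = 4.
E[Z | bag 3] = (1+1+4+10)/4 = 4.
By the law of total expectation,
E[Z] = (1/3)·(26/3) + (1/3)·(4) + (1/3)·(4) = 50/9.

50/9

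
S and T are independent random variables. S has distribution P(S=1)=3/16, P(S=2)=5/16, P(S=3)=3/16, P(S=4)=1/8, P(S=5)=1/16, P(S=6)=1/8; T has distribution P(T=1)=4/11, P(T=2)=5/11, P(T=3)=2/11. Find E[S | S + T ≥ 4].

P(S + T ≥ 4) = 129/176.
Summing S·P(x,y) over outcomes with S + T ≥ 4 gives 225/88.
E[S | S + T ≥ 4] = (225/88) / (129/176) = 150/43.

150/43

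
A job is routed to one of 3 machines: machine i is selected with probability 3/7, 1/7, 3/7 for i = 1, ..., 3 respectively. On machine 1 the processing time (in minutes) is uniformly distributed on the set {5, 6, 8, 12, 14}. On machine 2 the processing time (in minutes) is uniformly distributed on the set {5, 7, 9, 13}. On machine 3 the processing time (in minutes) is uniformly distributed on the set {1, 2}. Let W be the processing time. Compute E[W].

40/7

E[W | machine 1] = (5+6+8+12+14)/5 = 9.
E[W | machine 2] = (5+7+9+13)/4 = 17/2.
E[W | machine 3] = (1+2)/2 = 3/2.
E[W] = (3/7)·(9) + (1/7)·(17/2) + (3/7)·(3/2) = 40/7.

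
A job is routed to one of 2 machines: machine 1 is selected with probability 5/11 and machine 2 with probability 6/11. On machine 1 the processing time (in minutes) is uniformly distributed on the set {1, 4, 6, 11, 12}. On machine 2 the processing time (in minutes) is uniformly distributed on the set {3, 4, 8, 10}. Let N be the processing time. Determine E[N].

E[N | machine 1] = (1+4+6+11+12)/5 = 34/5.
E[N | machine 2] = (3+4+8+10)/4 = 25/4.
By the law of total expectation,
E[N] = (5/11)·(34/5) + (6/11)·(25/4) = 13/2.

13/2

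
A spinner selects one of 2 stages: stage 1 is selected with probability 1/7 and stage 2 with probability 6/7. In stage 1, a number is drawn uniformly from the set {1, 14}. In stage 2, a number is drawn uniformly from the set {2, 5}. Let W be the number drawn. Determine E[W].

E[W | stage 1] = (1+14)/2 = 15/2.
E[W | stage 2] = (2+5)/2 = 7/2.
By the law of total expectation,
E[W] = (1/7)·(15/2) + (6/7)·(7/2) = 57/14.

57/14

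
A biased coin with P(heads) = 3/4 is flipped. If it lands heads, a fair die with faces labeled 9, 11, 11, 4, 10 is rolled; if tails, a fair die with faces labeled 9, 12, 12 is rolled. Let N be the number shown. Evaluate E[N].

E[N | heads] = (9+11+11+4+10)/5 = 9.
E[N | tails] = (9+12+12)/3 = 11.
E[N] = (3/4)·(9) + (1/4)·(11) = 19/2.

19/2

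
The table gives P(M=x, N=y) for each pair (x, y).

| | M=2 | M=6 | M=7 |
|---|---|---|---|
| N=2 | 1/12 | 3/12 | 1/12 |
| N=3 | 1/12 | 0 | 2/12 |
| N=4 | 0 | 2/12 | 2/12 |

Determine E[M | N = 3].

P(N = 3) = 1/4.
Σ M·P over the event = 2·(1/12) + 7·(2/12) = 4/3.
E[M | N = 3] = (4/3) / (1/4) = 16/3.

16/3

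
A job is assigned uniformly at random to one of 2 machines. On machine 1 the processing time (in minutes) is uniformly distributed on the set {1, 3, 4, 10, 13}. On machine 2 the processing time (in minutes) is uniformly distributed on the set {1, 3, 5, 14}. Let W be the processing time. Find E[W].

E[W | machine 1] = (1+3+4+10+13)/5 = 31/5.
E[W | machine 2] = (1+3+5+14)/4 = 23/4.
By the law of total expectation,
E[W] = (1/2)·(31/5) + (1/2)·(23/4) = 239/40.

239/40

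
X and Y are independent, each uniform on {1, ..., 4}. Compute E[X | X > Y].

10/3

P(X > Y) = 3/8.
Summing X·P(x,y) over outcomes with X > Y gives 5/4.
E[X | X > Y] = (5/4) / (3/8) = 10/3.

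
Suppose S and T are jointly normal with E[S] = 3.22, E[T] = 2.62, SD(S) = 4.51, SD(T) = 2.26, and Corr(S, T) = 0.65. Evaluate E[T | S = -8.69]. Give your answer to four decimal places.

-1.2593

The regression of T on S has slope ρ·σ_T/σ_S and passes through (μ_S, μ_T).
E[T | S=-8.69] = 2.62 + (0.65)·(2.26/4.51)·(-8.69 − (3.22)) = 2.62 + (0.32572)·(-11.91) = -1.2593.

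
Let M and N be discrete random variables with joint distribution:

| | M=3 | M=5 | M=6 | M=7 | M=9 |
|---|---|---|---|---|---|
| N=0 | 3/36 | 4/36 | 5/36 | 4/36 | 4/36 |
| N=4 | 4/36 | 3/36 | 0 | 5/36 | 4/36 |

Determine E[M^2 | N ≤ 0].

P(N ≤ 0) = 5/9.
Σ M^2·P over the event = 9·(3/36) + 25·(4/36) + 36·(5/36) + 49·(4/36) + 81·(4/36) = 827/36.
E[M^2 | N ≤ 0] = (827/36) / (5/9) = 827/20.

827/20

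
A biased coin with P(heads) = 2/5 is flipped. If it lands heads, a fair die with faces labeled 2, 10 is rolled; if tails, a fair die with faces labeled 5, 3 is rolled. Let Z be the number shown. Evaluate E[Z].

24/5

E[Z | heads] = (2+10)/2 = 6.
E[Z | tails] = (5+3)/2 = 4.
E[Z] = (2/5)·(6) + (3/5)·(4) = 24/5.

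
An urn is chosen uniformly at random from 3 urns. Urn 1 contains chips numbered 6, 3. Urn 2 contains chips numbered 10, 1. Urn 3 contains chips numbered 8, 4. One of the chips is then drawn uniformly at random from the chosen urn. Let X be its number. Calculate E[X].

16/3

E[X | urn 1] = (6+3)/2 = 9/2.
E[X | urn 2] = (10+1)/2 = 11/2.
E[X | urn 3] = (8+4)/2 = 6.
By the law of total expectation,
E[X] = (1/3)·(9/2) + (1/3)·(11/2) + (1/3)·(6) = 16/3.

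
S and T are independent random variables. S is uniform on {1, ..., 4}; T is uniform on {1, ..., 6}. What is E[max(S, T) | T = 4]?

4

Outcomes with T = 4: (1,4), (2,4), (3,4), (4,4), each with probability 1/24.
E[max(S, T) | T = 4] = (4 + 4 + 4 + 4) / 4 = 4.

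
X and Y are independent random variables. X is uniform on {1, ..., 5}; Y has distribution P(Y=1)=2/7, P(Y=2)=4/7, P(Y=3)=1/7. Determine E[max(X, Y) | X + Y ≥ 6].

P(X + Y ≥ 6) = 13/35.
Summing max(X,Y)·P(x,y) over outcomes with X + Y ≥ 6 gives 58/35.
E[max(X, Y) | X + Y ≥ 6] = (58/35) / (13/35) = 58/13.

58/13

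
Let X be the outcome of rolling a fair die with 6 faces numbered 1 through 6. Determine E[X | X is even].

Given X is even, X is equally likely to be any of {2, 4, 6}.
E[X | X is even] = (2 + 4 + 6) / 3 = 4.

4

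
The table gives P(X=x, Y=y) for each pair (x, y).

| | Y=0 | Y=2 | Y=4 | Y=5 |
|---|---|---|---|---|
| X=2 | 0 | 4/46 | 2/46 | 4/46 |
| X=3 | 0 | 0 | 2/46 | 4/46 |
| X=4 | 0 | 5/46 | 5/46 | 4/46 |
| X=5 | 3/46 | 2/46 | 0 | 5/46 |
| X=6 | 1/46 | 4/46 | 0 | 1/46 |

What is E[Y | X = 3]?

14/3

P(X = 3) = 3/23.
Σ Y·P over the event = 4·(2/46) + 5·(4/46) = 14/23.
E[Y | X = 3] = (14/23) / (3/23) = 14/3.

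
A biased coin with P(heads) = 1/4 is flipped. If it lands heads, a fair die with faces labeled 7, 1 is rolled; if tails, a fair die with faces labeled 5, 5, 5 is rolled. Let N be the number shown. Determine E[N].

19/4

E[N | heads] = (7+1)/2 = 4.
E[N | tails] = (5+5+5)/3 = 5.
E[N] = (1/4)·(4) + (3/4)·(5) = 19/4.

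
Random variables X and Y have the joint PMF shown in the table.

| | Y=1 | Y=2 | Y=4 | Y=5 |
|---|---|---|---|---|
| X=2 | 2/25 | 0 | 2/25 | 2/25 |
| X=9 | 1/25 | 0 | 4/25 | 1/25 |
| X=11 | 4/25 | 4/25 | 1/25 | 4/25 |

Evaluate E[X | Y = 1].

57/7

P(Y = 1) = 7/25.
Σ X·P over the event = 2·(2/25) + 9·(1/25) + 11·(4/25) = 57/25.
E[X | Y = 1] = (57/25) / (7/25) = 57/7.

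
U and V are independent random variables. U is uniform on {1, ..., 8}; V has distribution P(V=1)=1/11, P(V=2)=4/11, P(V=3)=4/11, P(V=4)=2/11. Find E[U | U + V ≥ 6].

P(U + V ≥ 6) = 31/44.
Summing U·P(x,y) over outcomes with U + V ≥ 6 gives 87/22.
E[U | U + V ≥ 6] = (87/22) / (31/44) = 174/31.

174/31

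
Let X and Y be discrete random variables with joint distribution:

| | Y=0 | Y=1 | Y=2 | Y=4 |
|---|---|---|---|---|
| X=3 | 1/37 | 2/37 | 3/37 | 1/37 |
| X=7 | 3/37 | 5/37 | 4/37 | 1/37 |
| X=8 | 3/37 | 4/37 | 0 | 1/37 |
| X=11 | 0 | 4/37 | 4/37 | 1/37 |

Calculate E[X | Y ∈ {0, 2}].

43/6

P(Y ∈ {0, 2}) = 18/37.
Σ X·P over the event = 3·(1/37) + 3·(3/37) + 7·(3/37) + 7·(4/37) + 8·(3/37) + 11·(4/37) = 129/37.
E[X | Y ∈ {0, 2}] = (129/37) / (18/37) = 43/6.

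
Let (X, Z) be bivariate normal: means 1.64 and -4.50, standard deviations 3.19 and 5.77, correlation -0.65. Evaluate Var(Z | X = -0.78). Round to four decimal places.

Var(Z | X=x) = (1 − ρ²)·σ_Z².
Var(Z | X=-0.78) = (5.77)²·(1 − (-0.65)²) = 33.2929·0.5775 = 19.2266.

19.2266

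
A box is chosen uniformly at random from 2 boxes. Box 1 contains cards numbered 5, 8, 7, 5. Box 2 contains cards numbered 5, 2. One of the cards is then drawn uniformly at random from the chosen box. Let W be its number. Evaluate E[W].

E[W | box 1] = (5+8+7+5)/4 = 25/4.
E[W | box 2] = (5+2)/2 = 7/2.
By the law of total expectation,
E[W] = (1/2)·(25/4) + (1/2)·(7/2) = 39/8.

39/8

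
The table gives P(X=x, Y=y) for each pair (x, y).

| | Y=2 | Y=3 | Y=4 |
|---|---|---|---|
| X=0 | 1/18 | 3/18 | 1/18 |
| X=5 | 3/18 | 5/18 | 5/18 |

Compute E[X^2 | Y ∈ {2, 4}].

20

P(Y ∈ {2, 4}) = 5/9.
Σ X^2·P over the event = 0·(1/18) + 0·(1/18) + 25·(3/18) + 25·(5/18) = 100/9.
E[X^2 | Y ∈ {2, 4}] = (100/9) / (5/9) = 20.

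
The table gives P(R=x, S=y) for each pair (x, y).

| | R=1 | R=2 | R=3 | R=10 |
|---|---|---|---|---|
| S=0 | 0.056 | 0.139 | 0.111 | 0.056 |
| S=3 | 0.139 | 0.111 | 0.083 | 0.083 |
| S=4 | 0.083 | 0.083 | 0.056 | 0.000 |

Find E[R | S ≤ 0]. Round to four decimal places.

3.3895

P(S ≤ 0) = 0.362.
Σ R·P over the event = 1·(0.056) + 2·(0.139) + 3·(0.111) + 10·(0.056) = 1.227.
E[R | S ≤ 0] = (1.227) / (0.362) = 3.3895.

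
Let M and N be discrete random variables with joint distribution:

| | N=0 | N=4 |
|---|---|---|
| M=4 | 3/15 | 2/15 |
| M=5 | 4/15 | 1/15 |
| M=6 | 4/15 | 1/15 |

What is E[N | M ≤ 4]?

P(M ≤ 4) = 1/3.
Summing N·P(M=x,N=y) over the conditioning event gives 8/15.
E[N | M ≤ 4] = (8/15) / (1/3) = 8/5.

8/5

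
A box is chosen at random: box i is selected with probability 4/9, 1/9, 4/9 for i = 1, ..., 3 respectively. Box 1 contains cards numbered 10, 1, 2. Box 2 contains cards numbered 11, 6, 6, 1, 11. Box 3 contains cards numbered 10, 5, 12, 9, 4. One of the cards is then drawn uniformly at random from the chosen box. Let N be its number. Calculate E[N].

169/27

E[N | box 1] = (10+1+2)/3 = 13/3.
E[N | box 2] = (11+6+6+1+11)/5 = 7.
E[N | box 3] = (10+5+12+9+4)/5 = 8.
E[N] = (4/9)·(13/3) + (1/9)·(7) + (4/9)·(8) = 169/27.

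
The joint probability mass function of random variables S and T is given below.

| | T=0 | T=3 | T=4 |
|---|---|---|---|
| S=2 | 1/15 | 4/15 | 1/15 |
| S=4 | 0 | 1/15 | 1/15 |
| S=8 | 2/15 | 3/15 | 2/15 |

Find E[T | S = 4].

7/2

P(S = 4) = 2/15.
Σ T·P over the event = 3·(1/15) + 4·(1/15) = 7/15.
E[T | S = 4] = (7/15) / (2/15) = 7/2.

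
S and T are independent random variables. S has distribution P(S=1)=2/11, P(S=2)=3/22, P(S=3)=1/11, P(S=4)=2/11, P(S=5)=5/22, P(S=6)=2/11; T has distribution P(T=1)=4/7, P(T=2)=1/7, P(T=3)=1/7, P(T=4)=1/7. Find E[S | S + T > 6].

281/53

P(S + T > 6) = 53/154.
Summing S·P(x,y) over outcomes with S + T > 6 gives 281/154.
E[S | S + T > 6] = (281/154) / (53/154) = 281/53.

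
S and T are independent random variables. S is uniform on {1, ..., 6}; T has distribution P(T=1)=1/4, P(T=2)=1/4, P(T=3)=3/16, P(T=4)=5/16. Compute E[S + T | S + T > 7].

218/25

P(S + T > 7) = 25/96.
Summing (S+T)·P(x,y) over outcomes with S + T > 7 gives 109/48.
E[S + T | S + T > 7] = (109/48) / (25/96) = 218/25.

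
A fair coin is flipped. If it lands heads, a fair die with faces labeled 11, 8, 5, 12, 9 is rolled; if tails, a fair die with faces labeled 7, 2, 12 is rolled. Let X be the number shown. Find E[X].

E[X | heads] = (11+8+5+12+9)/5 = 9.
E[X | tails] = (7+2+12)/3 = 7.
E[X] = (1/2)·(9) + (1/2)·(7) = 8.

8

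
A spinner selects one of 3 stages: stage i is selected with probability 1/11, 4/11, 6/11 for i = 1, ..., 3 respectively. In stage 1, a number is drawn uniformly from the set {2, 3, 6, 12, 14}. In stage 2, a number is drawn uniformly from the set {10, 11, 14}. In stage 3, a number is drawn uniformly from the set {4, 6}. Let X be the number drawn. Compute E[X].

1261/165

E[X | stage 1] = (2+3+6+12+14)/5 = 37/5.
E[X | stage 2] = (10+11+14)/3 = 35/3.
E[X | stage 3] = (4+6)/2 = 5.
By the law of total expectation,
E[X] = (1/11)·(37/5) + (4/11)·(35/3) + (6/11)·(5) = 1261/165.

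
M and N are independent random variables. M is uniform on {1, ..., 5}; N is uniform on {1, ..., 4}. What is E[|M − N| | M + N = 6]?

2

P(M + N = 6) = 1/5.
Summing |M−N|·P(x,y) over outcomes with M + N = 6 gives 2/5.
E[|M − N| | M + N = 6] = (2/5) / (1/5) = 2.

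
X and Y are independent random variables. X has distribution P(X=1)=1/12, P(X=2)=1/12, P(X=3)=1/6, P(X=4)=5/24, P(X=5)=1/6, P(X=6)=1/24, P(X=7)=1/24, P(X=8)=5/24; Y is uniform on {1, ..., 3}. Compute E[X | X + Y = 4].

P(X + Y = 4) = 1/9.
Summing X·P(x,y) over outcomes with X + Y = 4 gives 1/4.
E[X | X + Y = 4] = (1/4) / (1/9) = 9/4.

9/4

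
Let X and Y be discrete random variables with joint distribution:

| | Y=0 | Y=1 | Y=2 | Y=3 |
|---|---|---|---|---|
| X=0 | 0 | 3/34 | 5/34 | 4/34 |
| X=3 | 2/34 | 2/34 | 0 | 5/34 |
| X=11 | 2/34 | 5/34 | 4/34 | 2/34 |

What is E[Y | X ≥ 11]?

P(X ≥ 11) = 13/34.
Summing Y·P(X=x,Y=y) over the conditioning event gives 19/34.
E[Y | X ≥ 11] = (19/34) / (13/34) = 19/13.

19/13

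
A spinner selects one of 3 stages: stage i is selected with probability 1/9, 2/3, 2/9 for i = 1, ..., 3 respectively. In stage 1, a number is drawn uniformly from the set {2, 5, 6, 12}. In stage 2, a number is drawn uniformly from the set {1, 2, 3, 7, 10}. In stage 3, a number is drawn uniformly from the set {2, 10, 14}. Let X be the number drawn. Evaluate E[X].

E[X | stage 1] = (2+5+6+12)/4 = 25/4.
E[X | stage 2] = (1+2+3+7+10)/5 = 23/5.
E[X | stage 3] = (2+10+14)/3 = 26/3.
By the law of total expectation,
E[X] = (1/9)·(25/4) + (2/3)·(23/5) + (2/9)·(26/3) = 3071/540.

3071/540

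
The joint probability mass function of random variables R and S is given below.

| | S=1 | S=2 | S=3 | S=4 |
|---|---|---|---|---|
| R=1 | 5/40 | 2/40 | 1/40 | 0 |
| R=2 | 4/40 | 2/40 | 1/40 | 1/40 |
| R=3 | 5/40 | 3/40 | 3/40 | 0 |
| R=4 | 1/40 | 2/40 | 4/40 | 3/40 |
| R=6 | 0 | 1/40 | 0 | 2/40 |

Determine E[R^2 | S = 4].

62/3

P(S = 4) = 3/20.
Summing R^2·P(R=x,S=y) over the conditioning event gives 31/10.
E[R^2 | S = 4] = (31/10) / (3/20) = 62/3.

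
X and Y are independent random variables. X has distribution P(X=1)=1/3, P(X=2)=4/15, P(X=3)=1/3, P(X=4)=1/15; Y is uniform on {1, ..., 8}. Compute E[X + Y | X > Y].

P(X > Y) = 17/120.
Summing (X+Y)·P(x,y) over outcomes with X > Y gives 5/8.
E[X + Y | X > Y] = (5/8) / (17/120) = 75/17.

75/17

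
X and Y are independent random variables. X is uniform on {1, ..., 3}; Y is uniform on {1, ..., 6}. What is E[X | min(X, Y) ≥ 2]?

5/2

Outcomes with min(X, Y) ≥ 2: (2,2), (2,3), (2,4), (2,5), (2,6), (3,2), (3,3), (3,4), (3,5), (3,6), each with probability 1/18.
E[X | min(X, Y) ≥ 2] = (2 + 2 + 2 + 2 + 2 + 3 + 3 + 3 + 3 + 3) / 10 = 5/2.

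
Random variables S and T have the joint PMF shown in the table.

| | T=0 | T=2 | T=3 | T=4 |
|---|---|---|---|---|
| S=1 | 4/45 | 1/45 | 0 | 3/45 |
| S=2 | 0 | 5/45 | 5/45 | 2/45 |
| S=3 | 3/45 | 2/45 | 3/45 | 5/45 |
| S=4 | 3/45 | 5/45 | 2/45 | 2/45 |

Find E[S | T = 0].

5/2

P(T = 0) = 2/9.
Σ S·P over the event = 1·(4/45) + 3·(3/45) + 4·(3/45) = 5/9.
E[S | T = 0] = (5/9) / (2/9) = 5/2.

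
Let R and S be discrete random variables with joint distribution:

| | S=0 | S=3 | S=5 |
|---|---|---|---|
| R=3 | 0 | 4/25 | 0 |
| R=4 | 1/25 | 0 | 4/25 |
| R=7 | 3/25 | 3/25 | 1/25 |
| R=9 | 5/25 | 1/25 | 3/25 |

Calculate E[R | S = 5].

25/4

P(S = 5) = 8/25.
Σ R·P over the event = 4·(4/25) + 7·(1/25) + 9·(3/25) = 2.
E[R | S = 5] = (2) / (8/25) = 25/4.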